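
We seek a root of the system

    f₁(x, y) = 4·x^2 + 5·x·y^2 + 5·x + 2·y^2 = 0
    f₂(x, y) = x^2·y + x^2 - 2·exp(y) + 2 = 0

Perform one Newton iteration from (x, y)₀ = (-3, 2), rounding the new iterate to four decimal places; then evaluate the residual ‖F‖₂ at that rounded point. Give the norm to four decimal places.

At (-3, 2): F = (-31.0000, 14.221888).
Jacobian J = [[8·x + 5·y^2 + 5, 10·x·y + 4·y], [2·x·y + 2·x, x^2 - 2·exp(y)]].
At the point, J = [[1.0000, -52.0000], [-18.0000, -5.778112]] (det J = -941.778112).
Solving J·Δ = −F gives Δ = (0.9755, -0.5774).
Then the next iterate is (x, y)₁ = (-2.0245, 1.4226).
Re-evaluating at (-2.0245, 1.4226): F = (-10.166339, 3.633487), so ‖F‖₂ = 10.7961.

10.7961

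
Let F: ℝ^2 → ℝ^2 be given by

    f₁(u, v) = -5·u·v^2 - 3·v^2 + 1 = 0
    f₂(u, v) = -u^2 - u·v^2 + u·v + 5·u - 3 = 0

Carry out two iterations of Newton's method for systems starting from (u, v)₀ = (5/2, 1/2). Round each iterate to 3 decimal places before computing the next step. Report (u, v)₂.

(-5.238, 1.267)

At (5/2, 1/2): F = (-2.875, 3.875).
Jacobian J = [[-5·v^2, -10·u·v - 6·v], [-2·u - v^2 + v + 5, -2·u·v + u]].
At the point, J = [[-1.250, -15.500], [0.250, 0.000]] (det J = 3.875).
Solving J·Δ = −F gives Δ = (-15.500, 1.065).
Then the next iterate is (u, v)₁ = (-13.000, 1.565).
Round to (-13.000, 1.565) and repeat: F = (152.85195, -225.50508), J = [[-12.24612, 194.060], [30.11577, 27.690]].
Δ = (7.762, -0.298), so (u, v)₂ = (-5.238, 1.267).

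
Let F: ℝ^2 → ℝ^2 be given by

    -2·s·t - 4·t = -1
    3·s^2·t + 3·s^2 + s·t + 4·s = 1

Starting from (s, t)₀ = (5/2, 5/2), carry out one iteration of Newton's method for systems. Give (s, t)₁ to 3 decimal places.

(1.862, 0.466)

At (5/2, 5/2): F = (-21.500, 80.875).
Jacobian J = [[-2·t, -2·s - 4], [6·s·t + 6·s + t + 4, 3·s^2 + s]].
At the point, J = [[-5.000, -9.000], [59.000, 21.250]] (det J = 424.750).
Solving J·Δ = −F gives Δ = (-0.638, -2.034).
Then the next iterate is (s, t)₁ = (1.862, 0.466).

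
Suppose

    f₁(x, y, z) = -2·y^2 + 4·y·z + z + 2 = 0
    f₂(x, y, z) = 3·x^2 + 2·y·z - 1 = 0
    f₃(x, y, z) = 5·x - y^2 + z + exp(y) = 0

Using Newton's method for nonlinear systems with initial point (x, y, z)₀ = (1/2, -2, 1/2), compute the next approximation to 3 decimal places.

At (1/2, -2, 1/2): F = (-9.500, -2.250, -0.86466).
Jacobian J = [[0, -4·y + 4·z, 4·y + 1], [6·x, 2·z, 2·y], [5, -2·y + exp(y), 1]].
At the point, J = [[0.000, 10.000, -7.000], [3.000, 1.000, -4.000], [5.000, 4.13534, 1.000]] (det J = -281.84204).
Solving J·Δ = −F gives Δ = (-0.179, 0.560, -0.557).
Then the next iterate is (x, y, z)₁ = (0.321, -1.440, -0.057).

(0.321, -1.440, -0.057)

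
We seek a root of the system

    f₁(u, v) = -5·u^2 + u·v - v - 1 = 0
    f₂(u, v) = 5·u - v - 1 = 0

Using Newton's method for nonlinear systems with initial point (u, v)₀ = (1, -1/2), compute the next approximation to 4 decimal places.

At (1, -1/2): F = (-6.0000, 4.5000).
Jacobian J = [[-10·u + v, u - 1], [5, -1]].
At the point, J = [[-10.5000, 0.0000], [5.0000, -1.0000]] (det J = 10.5000).
Solving J·Δ = −F gives Δ = (-0.5714, 1.6429).
Then the next iterate is (u, v)₁ = (0.4286, 1.1429).

(0.4286, 1.1429)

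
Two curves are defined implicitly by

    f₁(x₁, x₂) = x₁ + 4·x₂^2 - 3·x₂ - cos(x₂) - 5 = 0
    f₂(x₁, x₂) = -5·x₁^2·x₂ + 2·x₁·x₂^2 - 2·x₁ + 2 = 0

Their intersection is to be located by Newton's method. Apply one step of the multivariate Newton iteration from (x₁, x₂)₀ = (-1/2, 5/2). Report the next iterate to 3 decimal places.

At (-1/2, 5/2): F = (12.80114, -6.375).
Jacobian J = [[1, 8·x₂ + sin(x₂) - 3], [-10·x₁·x₂ + 2·x₂^2 - 2, -5·x₁^2 + 4·x₁·x₂]].
At the point, J = [[1.000, 17.59847], [23.000, -6.250]] (det J = -411.01486).
Solving J·Δ = −F gives Δ = (0.078, -0.732).
Then the next iterate is (x₁, x₂)₁ = (-0.422, 1.768).

(-0.422, 1.768)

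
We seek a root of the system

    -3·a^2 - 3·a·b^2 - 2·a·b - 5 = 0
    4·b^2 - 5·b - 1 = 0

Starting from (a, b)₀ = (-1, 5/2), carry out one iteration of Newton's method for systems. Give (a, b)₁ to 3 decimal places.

(-0.847, 1.733)

At (-1, 5/2): F = (15.750, 11.500).
Jacobian J = [[-6·a - 3·b^2 - 2·b, -6·a·b - 2·a], [0, 8·b - 5]].
At the point, J = [[-17.750, 17.000], [0.000, 15.000]] (det J = -266.250).
Solving J·Δ = −F gives Δ = (0.153, -0.767).
Then the next iterate is (a, b)₁ = (-0.847, 1.733).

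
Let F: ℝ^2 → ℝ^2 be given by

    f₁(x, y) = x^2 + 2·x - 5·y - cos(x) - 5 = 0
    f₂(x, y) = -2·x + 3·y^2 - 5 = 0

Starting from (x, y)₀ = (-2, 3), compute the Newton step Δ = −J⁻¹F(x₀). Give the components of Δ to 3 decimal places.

(-3.568, -1.841)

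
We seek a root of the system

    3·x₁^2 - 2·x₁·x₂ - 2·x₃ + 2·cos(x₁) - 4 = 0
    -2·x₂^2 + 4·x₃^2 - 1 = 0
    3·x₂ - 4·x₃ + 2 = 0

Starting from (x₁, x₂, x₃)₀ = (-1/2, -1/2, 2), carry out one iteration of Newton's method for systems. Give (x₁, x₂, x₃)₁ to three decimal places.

At (-1/2, -1/2, 2): F = (-5.99483, 14.500, -7.500).
Jacobian J = [[6·x₁ - 2·x₂ - 2·sin(x₁), -2·x₁, -2], [0, -4·x₂, 8·x₃], [0, 3, -4]].
At the point, J = [[-1.04115, 1.000, -2.000], [0.000, 2.000, 16.000], [0.000, 3.000, -4.000]] (det J = 58.30434).
Solving J·Δ = −F gives Δ = (-2.688, 1.107, -1.045).
Then the next iterate is (x₁, x₂, x₃)₁ = (-3.188, 0.607, 0.955).

(-3.188, 0.607, 0.955)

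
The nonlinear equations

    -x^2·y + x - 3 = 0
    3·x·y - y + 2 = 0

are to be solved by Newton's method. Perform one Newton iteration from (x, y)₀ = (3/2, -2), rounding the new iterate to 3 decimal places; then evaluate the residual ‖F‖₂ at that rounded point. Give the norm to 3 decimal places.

At (3/2, -2): F = (3.000, -5.000).
Jacobian J = [[-2·x·y + 1, -x^2], [3·y, 3·x - 1]].
At the point, J = [[7.000, -2.250], [-6.000, 3.500]] (det J = 11.000).
Solving J·Δ = −F gives Δ = (0.068, 1.545).
Then the next iterate is (x, y)₁ = (1.568, -0.455).
Re-evaluating at (1.568, -0.455): F = (-0.31333, 0.31468), so ‖F‖₂ = 0.444.

0.444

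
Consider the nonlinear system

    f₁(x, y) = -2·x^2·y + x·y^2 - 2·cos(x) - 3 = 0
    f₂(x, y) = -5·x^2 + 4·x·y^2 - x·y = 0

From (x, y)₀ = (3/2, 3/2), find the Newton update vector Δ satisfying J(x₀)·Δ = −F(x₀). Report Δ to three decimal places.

(-1.370, -0.623)

At (3/2, 3/2): F = (-6.51647, 0.000).
Jacobian J = [[-4·x·y + y^2 + 2·sin(x), -2·x^2 + 2·x·y], [-10·x + 4·y^2 - y, 8·x·y - x]].
At the point, J = [[-4.75501, 0.000], [-7.500, 16.500]] (det J = -78.45767).
Solving J·Δ = −F gives Δ = (-1.370, -0.623).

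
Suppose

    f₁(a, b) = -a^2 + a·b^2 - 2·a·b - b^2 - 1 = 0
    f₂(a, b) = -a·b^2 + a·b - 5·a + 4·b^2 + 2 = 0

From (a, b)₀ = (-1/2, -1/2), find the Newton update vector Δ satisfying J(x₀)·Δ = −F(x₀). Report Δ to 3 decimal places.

(1.300, -0.320)

At (-1/2, -1/2): F = (-2.125, 5.875).
Jacobian J = [[-2·a + b^2 - 2·b, 2·a·b - 2·a - 2·b], [-b^2 + b - 5, -2·a·b + a + 8·b]].
At the point, J = [[2.250, 2.500], [-5.750, -5.000]] (det J = 3.125).
Solving J·Δ = −F gives Δ = (1.300, -0.320).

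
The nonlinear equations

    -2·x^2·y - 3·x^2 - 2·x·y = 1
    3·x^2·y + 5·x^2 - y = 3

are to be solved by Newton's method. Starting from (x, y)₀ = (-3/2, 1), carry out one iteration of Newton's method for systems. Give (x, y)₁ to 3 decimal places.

(-0.669, 2.032)

At (-3/2, 1): F = (-9.250, 14.000).
Jacobian J = [[-4·x·y - 6·x - 2·y, -2·x^2 - 2·x], [6·x·y + 10·x, 3·x^2 - 1]].
At the point, J = [[13.000, -1.500], [-24.000, 5.750]] (det J = 38.750).
Solving J·Δ = −F gives Δ = (0.831, 1.032).
Then the next iterate is (x, y)₁ = (-0.669, 2.032).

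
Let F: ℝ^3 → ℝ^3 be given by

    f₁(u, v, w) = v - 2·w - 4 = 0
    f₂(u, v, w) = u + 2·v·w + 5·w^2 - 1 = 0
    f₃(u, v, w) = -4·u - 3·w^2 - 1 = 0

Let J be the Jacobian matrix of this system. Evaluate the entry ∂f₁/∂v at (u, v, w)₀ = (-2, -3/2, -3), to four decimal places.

∂f₁/∂v = 1.
At (-2, -3/2, -3) this is 1.0000.

1.0000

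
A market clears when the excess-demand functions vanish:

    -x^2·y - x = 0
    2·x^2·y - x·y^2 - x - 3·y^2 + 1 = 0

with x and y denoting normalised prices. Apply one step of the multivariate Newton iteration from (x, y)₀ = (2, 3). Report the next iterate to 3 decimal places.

At (2, 3): F = (-14.000, -22.000).
Jacobian J = [[-2·x·y - 1, -x^2], [4·x·y - y^2 - 1, 2·x^2 - 2·x·y - 6·y]].
At the point, J = [[-13.000, -4.000], [14.000, -22.000]] (det J = 342.000).
Solving J·Δ = −F gives Δ = (-0.643, -1.409).
Then the next iterate is (x, y)₁ = (1.357, 1.591).

(1.357, 1.591)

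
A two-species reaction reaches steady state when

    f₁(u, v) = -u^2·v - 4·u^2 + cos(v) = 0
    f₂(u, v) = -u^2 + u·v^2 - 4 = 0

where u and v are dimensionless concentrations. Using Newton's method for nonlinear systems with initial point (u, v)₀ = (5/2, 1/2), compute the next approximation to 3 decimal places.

At (5/2, 1/2): F = (-27.24742, -9.625).
Jacobian J = [[-2·u·v - 8·u, -u^2 - sin(v)], [-2·u + v^2, 2·u·v]].
At the point, J = [[-22.500, -6.72943], [-4.750, 2.500]] (det J = -88.21477).
Solving J·Δ = −F gives Δ = (-1.506, 0.988).
Then the next iterate is (u, v)₁ = (0.994, 1.488).

(0.994, 1.488)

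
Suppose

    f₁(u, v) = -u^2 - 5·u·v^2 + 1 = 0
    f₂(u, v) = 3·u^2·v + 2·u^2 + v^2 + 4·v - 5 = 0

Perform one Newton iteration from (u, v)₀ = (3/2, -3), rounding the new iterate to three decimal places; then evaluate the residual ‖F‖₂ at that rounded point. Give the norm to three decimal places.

At (3/2, -3): F = (-68.750, -23.750).
Jacobian J = [[-2·u - 5·v^2, -10·u·v], [6·u·v + 4·u, 3·u^2 + 2·v + 4]].
At the point, J = [[-48.000, 45.000], [-21.000, 4.750]] (det J = 717.000).
Solving J·Δ = −F gives Δ = (-1.035, 0.424).
Then the next iterate is (u, v)₁ = (0.465, -2.576).
Re-evaluating at (0.465, -2.576): F = (-14.64440, -9.90676), so ‖F‖₂ = 17.681.

17.681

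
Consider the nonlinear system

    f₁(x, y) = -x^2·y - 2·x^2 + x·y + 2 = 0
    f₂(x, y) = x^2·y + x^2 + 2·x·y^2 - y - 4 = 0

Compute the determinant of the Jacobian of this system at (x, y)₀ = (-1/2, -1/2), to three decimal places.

J = [[-2·x·y - 4·x + y, -x^2 + x], [2·x·y + 2·x + 2·y^2, x^2 + 4·x·y - 1]].
At the point, J = [[1.000, -0.750], [0.000, 0.250]].
det J = 0.250.

0.250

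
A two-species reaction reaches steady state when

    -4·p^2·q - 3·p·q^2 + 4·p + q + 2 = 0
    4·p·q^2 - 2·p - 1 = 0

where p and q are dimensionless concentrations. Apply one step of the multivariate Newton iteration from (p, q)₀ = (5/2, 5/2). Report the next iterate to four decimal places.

(1.8039, 1.6902)

At (5/2, 5/2): F = (-94.8750, 56.5000).
Jacobian J = [[-8·p·q - 3·q^2 + 4, -4·p^2 - 6·p·q + 1], [4·q^2 - 2, 8·p·q]].
At the point, J = [[-64.7500, -61.5000], [23.0000, 50.0000]] (det J = -1823.0000).
Solving J·Δ = −F gives Δ = (-0.6961, -0.8098).
Then the next iterate is (p, q)₁ = (1.8039, 1.6902).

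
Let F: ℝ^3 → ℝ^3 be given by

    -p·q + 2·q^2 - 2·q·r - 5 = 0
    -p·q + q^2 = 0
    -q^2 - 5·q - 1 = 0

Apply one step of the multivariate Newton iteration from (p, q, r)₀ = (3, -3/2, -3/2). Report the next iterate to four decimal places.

(7.0000, 0.6250, 0.9167)

At (3, -3/2, -3/2): F = (-0.5000, 6.7500, 4.2500).
Jacobian J = [[-q, -p + 4·q - 2·r, -2·q], [-q, -p + 2·q, 0], [0, -2·q - 5, 0]].
At the point, J = [[1.5000, -6.0000, 3.0000], [1.5000, -6.0000, 0.0000], [0.0000, -2.0000, 0.0000]] (det J = -9.0000).
Solving J·Δ = −F gives Δ = (4.0000, 2.1250, 2.4167).
Then the next iterate is (p, q, r)₁ = (7.0000, 0.6250, 0.9167).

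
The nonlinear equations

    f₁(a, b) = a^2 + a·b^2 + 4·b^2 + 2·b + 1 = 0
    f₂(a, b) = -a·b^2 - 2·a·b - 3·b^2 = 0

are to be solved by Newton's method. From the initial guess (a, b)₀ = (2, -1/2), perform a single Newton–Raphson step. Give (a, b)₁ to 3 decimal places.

At (2, -1/2): F = (5.500, 0.750).
Jacobian J = [[2·a + b^2, 2·a·b + 8·b + 2], [-b^2 - 2·b, -2·a·b - 2·a - 6·b]].
At the point, J = [[4.250, -4.000], [0.750, 1.000]] (det J = 7.250).
Solving J·Δ = −F gives Δ = (-1.172, 0.129).
Then the next iterate is (a, b)₁ = (0.828, -0.371).

(0.828, -0.371)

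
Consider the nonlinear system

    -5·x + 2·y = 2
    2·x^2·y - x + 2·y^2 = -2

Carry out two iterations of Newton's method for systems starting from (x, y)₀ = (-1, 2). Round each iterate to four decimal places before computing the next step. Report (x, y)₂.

(-0.1709, 0.5727)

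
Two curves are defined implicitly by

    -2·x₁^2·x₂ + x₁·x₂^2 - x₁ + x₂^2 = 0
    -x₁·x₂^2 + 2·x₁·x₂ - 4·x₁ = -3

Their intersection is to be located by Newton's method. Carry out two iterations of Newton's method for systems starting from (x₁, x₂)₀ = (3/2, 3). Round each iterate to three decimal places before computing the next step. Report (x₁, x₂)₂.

At (3/2, 3): F = (7.500, -7.500).
Jacobian J = [[-4·x₁·x₂ + x₂^2 - 1, -2·x₁^2 + 2·x₁·x₂ + 2·x₂], [-x₂^2 + 2·x₂ - 4, -2·x₁·x₂ + 2·x₁]].
At the point, J = [[-10.000, 10.500], [-7.000, -6.000]] (det J = 133.500).
Solving J·Δ = −F gives Δ = (-0.253, -0.955).
Then the next iterate is (x₁, x₂)₁ = (1.247, 2.045).
Round to (1.247, 2.045) and repeat: F = (1.79002, -2.10276), J = [[-7.01844, 6.08021], [-4.09202, -2.60623]].
Δ = (-0.188, -0.512), so (x₁, x₂)₂ = (1.059, 1.533).

(1.059, 1.533)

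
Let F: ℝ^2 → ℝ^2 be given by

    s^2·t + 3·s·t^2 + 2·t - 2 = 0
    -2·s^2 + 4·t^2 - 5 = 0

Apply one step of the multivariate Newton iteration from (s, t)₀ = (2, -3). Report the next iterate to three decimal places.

At (2, -3): F = (34.000, 23.000).
Jacobian J = [[2·s·t + 3·t^2, s^2 + 6·s·t + 2], [-4·s, 8·t]].
At the point, J = [[15.000, -30.000], [-8.000, -24.000]] (det J = -600.000).
Solving J·Δ = −F gives Δ = (-0.210, 1.028).
Then the next iterate is (s, t)₁ = (1.790, -1.972).

(1.790, -1.972)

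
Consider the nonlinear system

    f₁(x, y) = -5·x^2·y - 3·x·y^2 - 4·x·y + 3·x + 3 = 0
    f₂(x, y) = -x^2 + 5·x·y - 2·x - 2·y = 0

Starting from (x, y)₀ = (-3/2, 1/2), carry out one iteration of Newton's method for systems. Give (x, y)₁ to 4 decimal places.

(-1.1408, 0.2113)

At (-3/2, 1/2): F = (-3.0000, -4.0000).
Jacobian J = [[-10·x·y - 3·y^2 - 4·y + 3, -5·x^2 - 6·x·y - 4·x], [-2·x + 5·y - 2, 5·x - 2]].
At the point, J = [[7.7500, -0.7500], [3.5000, -9.5000]] (det J = -71.0000).
Solving J·Δ = −F gives Δ = (0.3592, -0.2887).
Then the next iterate is (x, y)₁ = (-1.1408, 0.2113).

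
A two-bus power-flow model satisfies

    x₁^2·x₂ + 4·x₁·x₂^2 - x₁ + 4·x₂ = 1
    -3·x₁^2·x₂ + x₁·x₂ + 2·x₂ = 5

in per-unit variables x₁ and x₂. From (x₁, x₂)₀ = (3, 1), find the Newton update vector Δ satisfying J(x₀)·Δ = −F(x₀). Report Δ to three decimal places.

(-1.246, -0.265)

At (3, 1): F = (21.000, -27.000).
Jacobian J = [[2·x₁·x₂ + 4·x₂^2 - 1, x₁^2 + 8·x₁·x₂ + 4], [-6·x₁·x₂ + x₂, -3·x₁^2 + x₁ + 2]].
At the point, J = [[9.000, 37.000], [-17.000, -22.000]] (det J = 431.000).
Solving J·Δ = −F gives Δ = (-1.246, -0.265).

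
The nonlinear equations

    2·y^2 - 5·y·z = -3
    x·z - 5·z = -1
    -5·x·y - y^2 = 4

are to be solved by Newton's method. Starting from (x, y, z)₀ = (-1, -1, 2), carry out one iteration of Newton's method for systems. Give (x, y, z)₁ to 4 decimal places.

At (-1, -1, 2): F = (15.0000, -11.0000, -10.0000).
Jacobian J = [[0, 4·y - 5·z, -5·y], [z, 0, x - 5], [-5·y, -5·x - 2·y, 0]].
At the point, J = [[0.0000, -14.0000, 5.0000], [2.0000, 0.0000, -6.0000], [5.0000, 7.0000, 0.0000]] (det J = 490.0000).
Solving J·Δ = −F gives Δ = (1.2143, 0.5612, -1.4286).
Then the next iterate is (x, y, z)₁ = (0.2143, -0.4388, 0.5714).

(0.2143, -0.4388, 0.5714)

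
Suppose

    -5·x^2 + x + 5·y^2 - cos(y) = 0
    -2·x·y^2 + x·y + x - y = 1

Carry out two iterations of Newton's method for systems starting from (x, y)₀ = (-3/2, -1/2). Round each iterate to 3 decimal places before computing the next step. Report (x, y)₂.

(-0.498, -0.666)

At (-3/2, -1/2): F = (-12.37758, -0.500).
Jacobian J = [[-10·x + 1, 10·y + sin(y)], [-2·y^2 + y + 1, -4·x·y + x - 1]].
At the point, J = [[16.000, -5.47943], [0.000, -5.500]] (det J = -88.000).
Solving J·Δ = −F gives Δ = (0.742, -0.091).
Then the next iterate is (x, y)₁ = (-0.758, -0.591).
Round to (-0.758, -0.591) and repeat: F = (-2.71480, -0.18951), J = [[8.580, -6.46719], [-0.28956, -3.54991]].
Δ = (0.260, -0.075), so (x, y)₂ = (-0.498, -0.666).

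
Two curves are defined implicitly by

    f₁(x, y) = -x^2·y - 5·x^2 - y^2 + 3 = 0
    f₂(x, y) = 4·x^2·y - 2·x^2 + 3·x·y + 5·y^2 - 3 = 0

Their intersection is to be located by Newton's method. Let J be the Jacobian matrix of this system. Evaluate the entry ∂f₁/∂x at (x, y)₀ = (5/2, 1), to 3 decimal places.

-30.000

∂f₁/∂x = -2·x·y - 10·x.
At (5/2, 1) this is -30.000.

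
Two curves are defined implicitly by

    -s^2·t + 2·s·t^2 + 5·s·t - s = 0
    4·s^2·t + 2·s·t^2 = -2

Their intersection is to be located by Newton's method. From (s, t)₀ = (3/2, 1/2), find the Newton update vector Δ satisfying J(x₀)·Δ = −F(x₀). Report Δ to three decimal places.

(-0.783, -0.180)

At (3/2, 1/2): F = (1.875, 7.250).
Jacobian J = [[-2·s·t + 2·t^2 + 5·t - 1, -s^2 + 4·s·t + 5·s], [8·s·t + 2·t^2, 4·s^2 + 4·s·t]].
At the point, J = [[0.500, 8.250], [6.500, 12.000]] (det J = -47.625).
Solving J·Δ = −F gives Δ = (-0.783, -0.180).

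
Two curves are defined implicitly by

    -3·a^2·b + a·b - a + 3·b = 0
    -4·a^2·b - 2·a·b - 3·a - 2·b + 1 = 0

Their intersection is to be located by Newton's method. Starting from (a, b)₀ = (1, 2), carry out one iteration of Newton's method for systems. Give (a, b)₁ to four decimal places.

At (1, 2): F = (1.0000, -18.0000).
Jacobian J = [[-6·a·b + b - 1, -3·a^2 + a + 3], [-8·a·b - 2·b - 3, -4·a^2 - 2·a - 2]].
At the point, J = [[-11.0000, 1.0000], [-23.0000, -8.0000]] (det J = 111.0000).
Solving J·Δ = −F gives Δ = (-0.0901, -1.9910).
Then the next iterate is (a, b)₁ = (0.9099, 0.0090).

(0.9099, 0.0090)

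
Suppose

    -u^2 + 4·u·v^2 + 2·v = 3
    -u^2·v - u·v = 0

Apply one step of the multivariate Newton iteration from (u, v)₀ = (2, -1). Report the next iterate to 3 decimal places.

(0.714, -1.071)

At (2, -1): F = (-1.000, 6.000).
Jacobian J = [[-2·u + 4·v^2, 8·u·v + 2], [-2·u·v - v, -u^2 - u]].
At the point, J = [[0.000, -14.000], [5.000, -6.000]] (det J = 70.000).
Solving J·Δ = −F gives Δ = (-1.286, -0.071).
Then the next iterate is (u, v)₁ = (0.714, -1.071).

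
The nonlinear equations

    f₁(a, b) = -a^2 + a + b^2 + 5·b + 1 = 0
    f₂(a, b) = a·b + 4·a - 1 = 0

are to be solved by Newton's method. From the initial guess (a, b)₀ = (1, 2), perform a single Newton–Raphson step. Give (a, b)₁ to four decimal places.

(0.4545, 0.2727)

At (1, 2): F = (15.0000, 5.0000).
Jacobian J = [[-2·a + 1, 2·b + 5], [b + 4, a]].
At the point, J = [[-1.0000, 9.0000], [6.0000, 1.0000]] (det J = -55.0000).
Solving J·Δ = −F gives Δ = (-0.5455, -1.7273).
Then the next iterate is (a, b)₁ = (0.4545, 0.2727).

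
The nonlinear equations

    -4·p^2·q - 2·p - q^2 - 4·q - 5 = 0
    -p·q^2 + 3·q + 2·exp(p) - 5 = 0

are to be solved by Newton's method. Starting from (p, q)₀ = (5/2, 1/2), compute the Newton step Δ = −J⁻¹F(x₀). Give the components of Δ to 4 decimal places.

At (5/2, 1/2): F = (-24.7500, 20.239988).
Jacobian J = [[-8·p·q - 2, -4·p^2 - 2·q - 4], [-q^2 + 2·exp(p), -2·p·q + 3]].
At the point, J = [[-12.0000, -30.0000], [24.114988, 0.5000]] (det J = 717.449638).
Solving J·Δ = −F gives Δ = (-0.8291, -0.4934).

(-0.8291, -0.4934)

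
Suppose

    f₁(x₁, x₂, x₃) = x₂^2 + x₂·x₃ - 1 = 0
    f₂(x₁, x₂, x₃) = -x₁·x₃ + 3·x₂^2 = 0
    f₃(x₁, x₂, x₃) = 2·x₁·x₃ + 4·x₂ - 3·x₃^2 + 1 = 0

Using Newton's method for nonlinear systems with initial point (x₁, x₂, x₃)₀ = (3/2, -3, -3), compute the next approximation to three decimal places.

At (3/2, -3, -3): F = (17.000, 31.500, -47.000).
Jacobian J = [[0, 2·x₂ + x₃, x₂], [-x₃, 6·x₂, -x₁], [2·x₃, 4, 2·x₁ - 6·x₃]].
At the point, J = [[0.000, -9.000, -3.000], [3.000, -18.000, -1.500], [-6.000, 4.000, 21.000]] (det J = 774.000).
Solving J·Δ = −F gives Δ = (-1.492, 1.372, 1.550).
Then the next iterate is (x₁, x₂, x₃)₁ = (0.008, -1.628, -1.450).

(0.008, -1.628, -1.450)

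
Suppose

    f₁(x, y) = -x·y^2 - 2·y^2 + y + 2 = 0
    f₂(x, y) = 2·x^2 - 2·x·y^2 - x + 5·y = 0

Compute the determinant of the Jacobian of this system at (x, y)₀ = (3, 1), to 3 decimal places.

88.000

J = [[-y^2, -2·x·y - 4·y + 1], [4·x - 2·y^2 - 1, -4·x·y + 5]].
At the point, J = [[-1.000, -9.000], [9.000, -7.000]].
det J = 88.000.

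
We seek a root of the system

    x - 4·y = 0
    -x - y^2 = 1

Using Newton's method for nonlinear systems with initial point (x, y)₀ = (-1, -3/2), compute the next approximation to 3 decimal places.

(5.000, 1.250)

At (-1, -3/2): F = (5.000, -2.250).
Jacobian J = [[1, -4], [-1, -2·y]].
At the point, J = [[1.000, -4.000], [-1.000, 3.000]] (det J = -1.000).
Solving J·Δ = −F gives Δ = (6.000, 2.750).
Then the next iterate is (x, y)₁ = (5.000, 1.250).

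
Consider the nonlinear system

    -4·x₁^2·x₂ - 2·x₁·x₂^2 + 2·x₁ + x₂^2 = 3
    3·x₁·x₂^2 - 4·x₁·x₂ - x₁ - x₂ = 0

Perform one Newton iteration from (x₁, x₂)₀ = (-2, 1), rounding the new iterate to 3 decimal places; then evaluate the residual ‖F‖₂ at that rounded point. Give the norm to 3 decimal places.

4.358

At (-2, 1): F = (-18.000, 3.000).
Jacobian J = [[-8·x₁·x₂ - 2·x₂^2 + 2, -4·x₁^2 - 4·x₁·x₂ + 2·x₂], [3·x₂^2 - 4·x₂ - 1, 6·x₁·x₂ - 4·x₁ - 1]].
At the point, J = [[16.000, -6.000], [-2.000, -5.000]] (det J = -92.000).
Solving J·Δ = −F gives Δ = (1.174, 0.130).
Then the next iterate is (x₁, x₂)₁ = (-0.826, 1.130).
Re-evaluating at (-0.826, 1.130): F = (-4.34955, 0.26536), so ‖F‖₂ = 4.358.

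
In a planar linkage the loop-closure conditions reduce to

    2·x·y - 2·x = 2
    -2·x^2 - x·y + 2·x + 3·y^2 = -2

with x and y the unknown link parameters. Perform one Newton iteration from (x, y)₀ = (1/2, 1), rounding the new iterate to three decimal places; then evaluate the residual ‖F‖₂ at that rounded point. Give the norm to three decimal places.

535.836

At (1/2, 1): F = (-2.000, 5.000).
Jacobian J = [[2·y - 2, 2·x], [-4·x - y + 2, -x + 6·y]].
At the point, J = [[0.000, 1.000], [-1.000, 5.500]] (det J = 1.000).
Solving J·Δ = −F gives Δ = (16.000, 2.000).
Then the next iterate is (x, y)₁ = (16.500, 3.000).
Re-evaluating at (16.500, 3.000): F = (64.000, -532.000), so ‖F‖₂ = 535.836.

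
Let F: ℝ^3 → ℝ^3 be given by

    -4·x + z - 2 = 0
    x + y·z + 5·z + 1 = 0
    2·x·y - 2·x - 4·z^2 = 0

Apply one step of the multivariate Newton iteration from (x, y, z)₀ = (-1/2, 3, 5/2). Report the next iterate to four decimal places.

(-0.1306, -2.0764, 1.4777)

At (-1/2, 3, 5/2): F = (2.5000, 20.5000, -27.0000).
Jacobian J = [[-4, 0, 1], [1, z, y + 5], [2·y - 2, 2·x, -8·z]].
At the point, J = [[-4.0000, 0.0000, 1.0000], [1.0000, 2.5000, 8.0000], [4.0000, -1.0000, -20.0000]] (det J = 157.0000).
Solving J·Δ = −F gives Δ = (0.3694, -5.0764, -1.0223).
Then the next iterate is (x, y, z)₁ = (-0.1306, -2.0764, 1.4777).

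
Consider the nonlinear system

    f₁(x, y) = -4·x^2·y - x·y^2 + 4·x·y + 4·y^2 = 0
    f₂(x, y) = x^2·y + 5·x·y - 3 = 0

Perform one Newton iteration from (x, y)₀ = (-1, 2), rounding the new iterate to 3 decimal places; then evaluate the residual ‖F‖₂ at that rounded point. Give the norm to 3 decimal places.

3.452

At (-1, 2): F = (4.000, -11.000).
Jacobian J = [[-8·x·y - y^2 + 4·y, -4·x^2 - 2·x·y + 4·x + 8·y], [2·x·y + 5·y, x^2 + 5·x]].
At the point, J = [[20.000, 12.000], [6.000, -4.000]] (det J = -152.000).
Solving J·Δ = −F gives Δ = (0.763, -1.605).
Then the next iterate is (x, y)₁ = (-0.237, 0.395).
Re-evaluating at (-0.237, 0.395): F = (0.19787, -3.44589), so ‖F‖₂ = 3.452.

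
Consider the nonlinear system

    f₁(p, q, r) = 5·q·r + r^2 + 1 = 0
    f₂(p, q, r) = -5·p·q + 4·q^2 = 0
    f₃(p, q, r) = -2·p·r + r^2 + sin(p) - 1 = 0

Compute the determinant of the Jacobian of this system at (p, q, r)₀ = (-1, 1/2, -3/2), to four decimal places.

J = [[0, 5·r, 5·q + 2·r], [-5·q, -5·p + 8·q, 0], [-2·r + cos(p), 0, -2·p + 2·r]].
At the point, J = [[0.0000, -7.5000, -0.5000], [-2.5000, 9.0000, 0.0000], [3.540302, 0.0000, -1.0000]].
det J = 34.6814.

34.6814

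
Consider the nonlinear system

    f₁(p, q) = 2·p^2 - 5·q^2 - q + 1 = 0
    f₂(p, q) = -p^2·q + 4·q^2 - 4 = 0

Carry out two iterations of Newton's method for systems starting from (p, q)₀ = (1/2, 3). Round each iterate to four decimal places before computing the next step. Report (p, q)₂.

(-1.2780, 0.7050)

At (1/2, 3): F = (-46.5000, 31.2500).
Jacobian J = [[4·p, -10·q - 1], [-2·p·q, -p^2 + 8·q]].
At the point, J = [[2.0000, -31.0000], [-3.0000, 23.7500]] (det J = -45.5000).
Solving J·Δ = −F gives Δ = (-2.9808, -1.6923).
Then the next iterate is (p, q)₁ = (-2.4808, 1.3077).
Round to (-2.4808, 1.3077) and repeat: F = (3.450641, -5.207751), J = [[-9.9232, -14.0770], [6.488284, 4.307231]].
Δ = (1.2028, -0.6027), so (p, q)₂ = (-1.2780, 0.7050).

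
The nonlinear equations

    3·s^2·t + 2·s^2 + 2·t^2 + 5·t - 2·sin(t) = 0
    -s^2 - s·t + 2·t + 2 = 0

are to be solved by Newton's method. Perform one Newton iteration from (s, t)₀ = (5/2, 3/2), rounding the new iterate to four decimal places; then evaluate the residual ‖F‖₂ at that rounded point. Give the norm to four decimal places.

14.2962

At (5/2, 3/2): F = (50.630010, -5.0000).
Jacobian J = [[6·s·t + 4·s, 3·s^2 + 4·t - 2·cos(t) + 5], [-2·s - t, -s + 2]].
At the point, J = [[32.5000, 29.608526], [-6.5000, -0.5000]] (det J = 176.205416).
Solving J·Δ = −F gives Δ = (-0.6965, -0.9455).
Then the next iterate is (s, t)₁ = (1.8035, 0.5545).
Re-evaluating at (1.8035, 0.5545): F = (14.250349, -1.143653), so ‖F‖₂ = 14.2962.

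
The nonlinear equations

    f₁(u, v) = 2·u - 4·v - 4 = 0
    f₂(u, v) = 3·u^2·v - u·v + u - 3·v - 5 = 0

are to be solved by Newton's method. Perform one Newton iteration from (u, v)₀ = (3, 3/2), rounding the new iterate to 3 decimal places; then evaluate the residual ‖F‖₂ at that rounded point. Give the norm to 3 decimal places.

At (3, 3/2): F = (-4.000, 29.500).
Jacobian J = [[2, -4], [6·u·v - v + 1, 3·u^2 - u - 3]].
At the point, J = [[2.000, -4.000], [26.500, 21.000]] (det J = 148.000).
Solving J·Δ = −F gives Δ = (-0.230, -1.115).
Then the next iterate is (u, v)₁ = (2.770, 0.385).
Re-evaluating at (2.770, 0.385): F = (0.000, 4.41075), so ‖F‖₂ = 4.411.

4.411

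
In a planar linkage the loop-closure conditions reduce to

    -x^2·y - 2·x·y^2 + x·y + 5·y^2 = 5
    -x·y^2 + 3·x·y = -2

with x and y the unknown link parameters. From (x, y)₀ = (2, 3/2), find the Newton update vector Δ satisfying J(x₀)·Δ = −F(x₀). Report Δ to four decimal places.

(-2.8889, -20.2500)

At (2, 3/2): F = (-5.7500, 6.5000).
Jacobian J = [[-2·x·y - 2·y^2 + y, -x^2 - 4·x·y + x + 10·y], [-y^2 + 3·y, -2·x·y + 3·x]].
At the point, J = [[-9.0000, 1.0000], [2.2500, 0.0000]] (det J = -2.2500).
Solving J·Δ = −F gives Δ = (-2.8889, -20.2500).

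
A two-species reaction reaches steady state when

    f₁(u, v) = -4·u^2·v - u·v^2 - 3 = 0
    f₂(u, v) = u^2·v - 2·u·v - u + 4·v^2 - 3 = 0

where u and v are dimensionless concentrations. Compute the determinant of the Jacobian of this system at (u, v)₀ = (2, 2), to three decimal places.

-504.000

J = [[-8·u·v - v^2, -4·u^2 - 2·u·v], [2·u·v - 2·v - 1, u^2 - 2·u + 8·v]].
At the point, J = [[-36.000, -24.000], [3.000, 16.000]].
det J = -504.000.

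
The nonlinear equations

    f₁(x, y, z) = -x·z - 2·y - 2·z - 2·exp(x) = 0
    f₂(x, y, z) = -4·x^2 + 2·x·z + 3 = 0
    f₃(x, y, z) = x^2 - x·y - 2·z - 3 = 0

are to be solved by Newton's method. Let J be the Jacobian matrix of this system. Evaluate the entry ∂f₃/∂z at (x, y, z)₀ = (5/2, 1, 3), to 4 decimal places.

-2.0000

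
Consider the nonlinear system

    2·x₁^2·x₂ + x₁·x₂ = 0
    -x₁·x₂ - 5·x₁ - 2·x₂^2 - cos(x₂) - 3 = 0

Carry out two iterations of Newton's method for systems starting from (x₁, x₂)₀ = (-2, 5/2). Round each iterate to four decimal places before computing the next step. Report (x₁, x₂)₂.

(-0.9887, 1.3141)

At (-2, 5/2): F = (15.0000, 0.301144).
Jacobian J = [[4·x₁·x₂ + x₂, 2·x₁^2 + x₁], [-x₂ - 5, -x₁ - 4·x₂ + sin(x₂)]].
At the point, J = [[-17.5000, 6.0000], [-7.5000, -7.401528]] (det J = 174.526737).
Solving J·Δ = −F gives Δ = (0.6465, -0.6144).
Then the next iterate is (x₁, x₂)₁ = (-1.3535, 1.8856).
Round to (-1.3535, 1.8856) and repeat: F = (4.356536, -0.481685), J = [[-8.323038, 2.310424], [-6.8856, -5.238043]].
Δ = (0.3648, -0.5715), so (x₁, x₂)₂ = (-0.9887, 1.3141).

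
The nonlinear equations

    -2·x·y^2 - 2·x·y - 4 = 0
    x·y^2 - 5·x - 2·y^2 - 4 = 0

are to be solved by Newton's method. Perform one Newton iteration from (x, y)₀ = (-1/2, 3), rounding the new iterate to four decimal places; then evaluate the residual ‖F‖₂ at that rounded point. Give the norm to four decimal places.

At (-1/2, 3): F = (8.0000, -24.0000).
Jacobian J = [[-2·y^2 - 2·y, -4·x·y - 2·x], [y^2 - 5, 2·x·y - 4·y]].
At the point, J = [[-24.0000, 7.0000], [4.0000, -15.0000]] (det J = 332.0000).
Solving J·Δ = −F gives Δ = (-0.1446, -1.6386).
Then the next iterate is (x, y)₁ = (-0.6446, 1.3614).
Re-evaluating at (-0.6446, 1.3614): F = (0.144533, -5.678528), so ‖F‖₂ = 5.6804.

5.6804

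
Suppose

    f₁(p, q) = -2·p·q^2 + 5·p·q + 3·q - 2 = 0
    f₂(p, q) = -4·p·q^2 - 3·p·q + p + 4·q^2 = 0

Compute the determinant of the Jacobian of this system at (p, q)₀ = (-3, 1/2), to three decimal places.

41.000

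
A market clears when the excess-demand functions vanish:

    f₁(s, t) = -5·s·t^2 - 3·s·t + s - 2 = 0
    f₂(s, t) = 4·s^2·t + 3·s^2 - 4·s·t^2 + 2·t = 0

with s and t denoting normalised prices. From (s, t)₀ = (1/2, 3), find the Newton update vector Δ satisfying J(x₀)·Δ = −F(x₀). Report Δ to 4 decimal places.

(-0.9224, 1.2356)

At (1/2, 3): F = (-28.5000, -8.2500).
Jacobian J = [[-5·t^2 - 3·t + 1, -10·s·t - 3·s], [8·s·t + 6·s - 4·t^2, 4·s^2 - 8·s·t + 2]].
At the point, J = [[-53.0000, -16.5000], [-21.0000, -9.0000]] (det J = 130.5000).
Solving J·Δ = −F gives Δ = (-0.9224, 1.2356).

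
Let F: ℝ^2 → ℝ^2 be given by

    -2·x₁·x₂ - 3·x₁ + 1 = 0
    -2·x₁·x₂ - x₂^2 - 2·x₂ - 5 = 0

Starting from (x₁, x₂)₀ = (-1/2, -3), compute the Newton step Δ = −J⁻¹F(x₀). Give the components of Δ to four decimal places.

At (-1/2, -3): F = (-0.5000, -11.0000).
Jacobian J = [[-2·x₂ - 3, -2·x₁], [-2·x₂, -2·x₁ - 2·x₂ - 2]].
At the point, J = [[3.0000, 1.0000], [6.0000, 5.0000]] (det J = 9.0000).
Solving J·Δ = −F gives Δ = (-0.9444, 3.3333).

(-0.9444, 3.3333)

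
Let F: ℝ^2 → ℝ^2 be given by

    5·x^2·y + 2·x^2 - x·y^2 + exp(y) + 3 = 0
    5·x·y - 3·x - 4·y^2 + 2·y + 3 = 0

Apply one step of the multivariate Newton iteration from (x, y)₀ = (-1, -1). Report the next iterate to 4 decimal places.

(-0.8075, -1.6920)

At (-1, -1): F = (1.367879, 5.0000).
Jacobian J = [[10·x·y + 4·x - y^2, 5·x^2 - 2·x·y + exp(y)], [5·y - 3, 5·x - 8·y + 2]].
At the point, J = [[5.0000, 3.367879], [-8.0000, 5.0000]] (det J = 51.943036).
Solving J·Δ = −F gives Δ = (0.1925, -0.6920).
Then the next iterate is (x, y)₁ = (-0.8075, -1.6920).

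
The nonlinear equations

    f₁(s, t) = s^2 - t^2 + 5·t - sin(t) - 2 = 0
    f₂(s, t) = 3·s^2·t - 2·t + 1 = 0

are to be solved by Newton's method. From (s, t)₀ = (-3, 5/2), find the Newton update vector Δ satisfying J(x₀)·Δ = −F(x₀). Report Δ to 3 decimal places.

At (-3, 5/2): F = (12.65153, 63.500).
Jacobian J = [[2·s, -2·t - cos(t) + 5], [6·s·t, 3·s^2 - 2]].
At the point, J = [[-6.000, 0.80114], [-45.000, 25.000]] (det J = -113.94854).
Solving J·Δ = −F gives Δ = (2.329, 1.653).

(2.329, 1.653)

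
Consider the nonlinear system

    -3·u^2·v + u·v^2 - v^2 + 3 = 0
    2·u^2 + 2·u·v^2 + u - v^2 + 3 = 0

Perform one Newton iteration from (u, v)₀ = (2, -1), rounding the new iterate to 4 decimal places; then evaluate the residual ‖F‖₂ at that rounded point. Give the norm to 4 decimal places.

At (2, -1): F = (16.0000, 16.0000).
Jacobian J = [[-6·u·v + v^2, -3·u^2 + 2·u·v - 2·v], [4·u + 2·v^2 + 1, 4·u·v - 2·v]].
At the point, J = [[13.0000, -14.0000], [11.0000, -6.0000]] (det J = 76.0000).
Solving J·Δ = −F gives Δ = (-1.6842, -0.4211).
Then the next iterate is (u, v)₁ = (0.3158, -1.4211).
Re-evaluating at (0.3158, -1.4211): F = (2.043418, 2.771266), so ‖F‖₂ = 3.4432.

3.4432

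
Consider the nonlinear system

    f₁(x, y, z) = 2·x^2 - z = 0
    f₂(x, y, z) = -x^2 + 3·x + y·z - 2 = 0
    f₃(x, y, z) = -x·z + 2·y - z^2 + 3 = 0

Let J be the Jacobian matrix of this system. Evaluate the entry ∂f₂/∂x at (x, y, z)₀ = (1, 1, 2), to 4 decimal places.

∂f₂/∂x = -2·x + 3.
At (1, 1, 2) this is 1.0000.

1.0000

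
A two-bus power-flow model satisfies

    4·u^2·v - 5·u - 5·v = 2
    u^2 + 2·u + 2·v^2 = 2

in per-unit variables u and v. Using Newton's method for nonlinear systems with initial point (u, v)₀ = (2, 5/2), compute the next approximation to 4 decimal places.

At (2, 5/2): F = (15.5000, 18.5000).
Jacobian J = [[8·u·v - 5, 4·u^2 - 5], [2·u + 2, 4·v]].
At the point, J = [[35.0000, 11.0000], [6.0000, 10.0000]] (det J = 284.0000).
Solving J·Δ = −F gives Δ = (0.1708, -1.9525).
Then the next iterate is (u, v)₁ = (2.1708, 0.5475).

(2.1708, 0.5475)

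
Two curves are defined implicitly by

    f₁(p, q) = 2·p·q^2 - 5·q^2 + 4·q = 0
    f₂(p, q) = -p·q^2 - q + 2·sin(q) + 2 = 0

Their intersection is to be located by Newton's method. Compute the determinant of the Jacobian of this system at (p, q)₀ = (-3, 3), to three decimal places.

J = [[2·q^2, 4·p·q - 10·q + 4], [-q^2, -2·p·q + 2·cos(q) - 1]].
At the point, J = [[18.000, -62.000], [-9.000, 15.02002]].
det J = -287.640.

-287.640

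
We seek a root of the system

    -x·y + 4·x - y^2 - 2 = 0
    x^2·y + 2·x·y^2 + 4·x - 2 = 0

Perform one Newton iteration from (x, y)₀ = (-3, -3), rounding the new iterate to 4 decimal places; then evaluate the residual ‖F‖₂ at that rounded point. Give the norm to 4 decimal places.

976.2790

At (-3, -3): F = (-32.0000, -95.0000).
Jacobian J = [[-y + 4, -x - 2·y], [2·x·y + 2·y^2 + 4, x^2 + 4·x·y]].
At the point, J = [[7.0000, 9.0000], [40.0000, 45.0000]] (det J = -45.0000).
Solving J·Δ = −F gives Δ = (-13.0000, 13.6667).
Then the next iterate is (x, y)₁ = (-16.0000, 10.6667).
Re-evaluating at (-16.0000, 10.6667): F = (-9.111289, -976.236444), so ‖F‖₂ = 976.2790.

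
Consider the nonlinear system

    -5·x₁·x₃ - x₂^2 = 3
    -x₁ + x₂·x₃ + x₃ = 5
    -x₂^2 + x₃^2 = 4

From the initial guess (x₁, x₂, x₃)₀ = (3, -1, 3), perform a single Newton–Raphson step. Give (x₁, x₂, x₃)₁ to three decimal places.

At (3, -1, 3): F = (-49.000, -8.000, 4.000).
Jacobian J = [[-5·x₃, -2·x₂, -5·x₁], [-1, x₃, x₂ + 1], [0, -2·x₂, 2·x₃]].
At the point, J = [[-15.000, 2.000, -15.000], [-1.000, 3.000, 0.000], [0.000, 2.000, 6.000]] (det J = -228.000).
Solving J·Δ = −F gives Δ = (-1.605, 2.132, -1.377).
Then the next iterate is (x₁, x₂, x₃)₁ = (1.395, 1.132, 1.623).

(1.395, 1.132, 1.623)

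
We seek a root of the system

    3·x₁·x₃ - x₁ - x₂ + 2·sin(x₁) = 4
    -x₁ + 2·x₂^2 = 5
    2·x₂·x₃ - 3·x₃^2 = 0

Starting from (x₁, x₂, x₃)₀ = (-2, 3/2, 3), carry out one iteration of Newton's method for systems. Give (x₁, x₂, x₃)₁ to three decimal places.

(0.313, 1.636, 1.854)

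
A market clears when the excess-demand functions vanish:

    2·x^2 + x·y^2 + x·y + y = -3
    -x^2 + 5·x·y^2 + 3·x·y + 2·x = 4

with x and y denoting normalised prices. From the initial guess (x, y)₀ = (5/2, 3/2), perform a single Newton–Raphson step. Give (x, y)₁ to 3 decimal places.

At (5/2, 3/2): F = (26.375, 34.125).
Jacobian J = [[4·x + y^2 + y, 2·x·y + x + 1], [-2·x + 5·y^2 + 3·y + 2, 10·x·y + 3·x]].
At the point, J = [[13.750, 11.000], [12.750, 45.000]] (det J = 478.500).
Solving J·Δ = −F gives Δ = (-1.696, -0.278).
Then the next iterate is (x, y)₁ = (0.804, 1.222).

(0.804, 1.222)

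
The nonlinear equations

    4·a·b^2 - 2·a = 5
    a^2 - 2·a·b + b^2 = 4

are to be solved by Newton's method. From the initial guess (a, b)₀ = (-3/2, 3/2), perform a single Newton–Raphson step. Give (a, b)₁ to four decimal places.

At (-3/2, 3/2): F = (-15.5000, 5.0000).
Jacobian J = [[4·b^2 - 2, 8·a·b], [2·a - 2·b, -2·a + 2·b]].
At the point, J = [[7.0000, -18.0000], [-6.0000, 6.0000]] (det J = -66.0000).
Solving J·Δ = −F gives Δ = (-0.0455, -0.8788).
Then the next iterate is (a, b)₁ = (-1.5455, 0.6212).

(-1.5455, 0.6212)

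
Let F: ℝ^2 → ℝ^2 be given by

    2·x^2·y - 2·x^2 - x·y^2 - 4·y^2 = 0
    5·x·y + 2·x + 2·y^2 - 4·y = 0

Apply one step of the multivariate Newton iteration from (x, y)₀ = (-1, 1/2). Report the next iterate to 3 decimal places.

(-0.194, 0.161)

At (-1, 1/2): F = (-1.750, -6.000).
Jacobian J = [[4·x·y - 4·x - y^2, 2·x^2 - 2·x·y - 8·y], [5·y + 2, 5·x + 4·y - 4]].
At the point, J = [[1.750, -1.000], [4.500, -7.000]] (det J = -7.750).
Solving J·Δ = −F gives Δ = (0.806, -0.339).
Then the next iterate is (x, y)₁ = (-0.194, 0.161).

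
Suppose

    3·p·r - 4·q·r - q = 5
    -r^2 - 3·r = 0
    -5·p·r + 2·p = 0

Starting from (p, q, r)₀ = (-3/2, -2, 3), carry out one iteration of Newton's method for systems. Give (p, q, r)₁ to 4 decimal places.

(-1.1538, -1.7219, 1.0000)

At (-3/2, -2, 3): F = (7.5000, -18.0000, 19.5000).
Jacobian J = [[3·r, -4·r - 1, 3·p - 4·q], [0, 0, -2·r - 3], [-5·r + 2, 0, -5·p]].
At the point, J = [[9.0000, -13.0000, 3.5000], [0.0000, 0.0000, -9.0000], [-13.0000, 0.0000, 7.5000]] (det J = -1521.0000).
Solving J·Δ = −F gives Δ = (0.3462, 0.2781, -2.0000).
Then the next iterate is (p, q, r)₁ = (-1.1538, -1.7219, 1.0000).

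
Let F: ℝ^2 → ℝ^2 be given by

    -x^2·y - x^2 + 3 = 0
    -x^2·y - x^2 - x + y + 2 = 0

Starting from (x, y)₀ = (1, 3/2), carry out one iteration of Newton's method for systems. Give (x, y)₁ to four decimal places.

(1.0000, 2.0000)

At (1, 3/2): F = (0.5000, 0.0000).
Jacobian J = [[-2·x·y - 2·x, -x^2], [-2·x·y - 2·x - 1, -x^2 + 1]].
At the point, J = [[-5.0000, -1.0000], [-6.0000, 0.0000]] (det J = -6.0000).
Solving J·Δ = −F gives Δ = (0.0000, 0.5000).
Then the next iterate is (x, y)₁ = (1.0000, 2.0000).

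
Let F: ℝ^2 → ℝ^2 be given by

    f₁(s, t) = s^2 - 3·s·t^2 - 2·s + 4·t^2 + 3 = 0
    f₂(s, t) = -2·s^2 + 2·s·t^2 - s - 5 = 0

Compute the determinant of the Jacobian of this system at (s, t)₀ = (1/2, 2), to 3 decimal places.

J = [[2·s - 3·t^2 - 2, -6·s·t + 8·t], [-4·s + 2·t^2 - 1, 4·s·t]].
At the point, J = [[-13.000, 10.000], [5.000, 4.000]].
det J = -102.000.

-102.000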